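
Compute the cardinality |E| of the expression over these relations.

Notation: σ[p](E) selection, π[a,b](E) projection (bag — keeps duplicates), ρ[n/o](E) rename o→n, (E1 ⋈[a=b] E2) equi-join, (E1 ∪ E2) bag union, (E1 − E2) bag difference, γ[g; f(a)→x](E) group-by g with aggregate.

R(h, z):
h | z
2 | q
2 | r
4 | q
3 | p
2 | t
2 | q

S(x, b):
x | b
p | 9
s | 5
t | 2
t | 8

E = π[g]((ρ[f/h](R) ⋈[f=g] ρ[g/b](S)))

Subexpression sizes:
  R → 6
  ρ[f/h](R) → 6
  S → 4
  ρ[g/b](S) → 4
  (ρ[f/h](R) ⋈[f=g] ρ[g/b](S)) → 4
  π[g]((ρ[f/h](R) ⋈[f=g] ρ[g/b](S))) → 4

|E| = 4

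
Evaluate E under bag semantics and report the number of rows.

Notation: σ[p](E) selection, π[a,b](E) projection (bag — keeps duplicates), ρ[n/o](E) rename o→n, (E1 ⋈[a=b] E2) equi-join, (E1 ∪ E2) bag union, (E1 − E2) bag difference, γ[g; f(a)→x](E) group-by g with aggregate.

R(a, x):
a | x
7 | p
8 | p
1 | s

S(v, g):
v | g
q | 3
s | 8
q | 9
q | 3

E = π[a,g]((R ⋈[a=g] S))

Subexpression sizes:
  R → 3
  S → 4
  (R ⋈[a=g] S) → 1
  π[a,g]((R ⋈[a=g] S)) → 1

|E| = 1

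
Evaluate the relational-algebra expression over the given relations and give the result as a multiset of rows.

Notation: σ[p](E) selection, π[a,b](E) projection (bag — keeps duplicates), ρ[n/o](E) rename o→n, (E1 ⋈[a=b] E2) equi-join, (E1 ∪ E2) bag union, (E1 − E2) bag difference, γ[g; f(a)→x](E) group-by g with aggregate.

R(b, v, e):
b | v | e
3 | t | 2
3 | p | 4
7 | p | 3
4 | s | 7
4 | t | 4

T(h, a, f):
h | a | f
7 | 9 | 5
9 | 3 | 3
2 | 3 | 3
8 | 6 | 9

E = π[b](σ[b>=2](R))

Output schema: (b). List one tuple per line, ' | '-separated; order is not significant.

Stepwise |·|:
  R → 5
  σ[b>=2](R) → 5
  π[b](σ[b>=2](R)) → 5

== RESULT ==
b
3
3
4
4
7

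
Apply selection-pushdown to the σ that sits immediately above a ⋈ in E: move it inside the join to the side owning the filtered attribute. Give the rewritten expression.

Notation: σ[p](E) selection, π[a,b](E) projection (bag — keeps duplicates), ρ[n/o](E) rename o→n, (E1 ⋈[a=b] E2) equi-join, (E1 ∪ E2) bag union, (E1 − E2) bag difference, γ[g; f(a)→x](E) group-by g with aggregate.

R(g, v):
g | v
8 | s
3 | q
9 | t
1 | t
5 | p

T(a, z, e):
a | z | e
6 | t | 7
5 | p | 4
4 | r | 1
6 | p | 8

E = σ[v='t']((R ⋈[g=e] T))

σ filters on v, owned by the left side.
E' = (σ[v='t'](R) ⋈[g=e] T)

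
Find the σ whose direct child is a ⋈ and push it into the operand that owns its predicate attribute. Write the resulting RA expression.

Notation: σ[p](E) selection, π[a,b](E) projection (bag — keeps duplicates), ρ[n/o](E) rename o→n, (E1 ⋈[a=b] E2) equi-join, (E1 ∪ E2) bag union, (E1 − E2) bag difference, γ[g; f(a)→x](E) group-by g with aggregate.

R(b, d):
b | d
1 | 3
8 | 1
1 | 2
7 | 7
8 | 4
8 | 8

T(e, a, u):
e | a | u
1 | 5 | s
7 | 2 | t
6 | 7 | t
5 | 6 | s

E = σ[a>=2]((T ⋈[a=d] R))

σ filters on a, owned by the left side.
E' = (σ[a>=2](T) ⋈[a=d] R)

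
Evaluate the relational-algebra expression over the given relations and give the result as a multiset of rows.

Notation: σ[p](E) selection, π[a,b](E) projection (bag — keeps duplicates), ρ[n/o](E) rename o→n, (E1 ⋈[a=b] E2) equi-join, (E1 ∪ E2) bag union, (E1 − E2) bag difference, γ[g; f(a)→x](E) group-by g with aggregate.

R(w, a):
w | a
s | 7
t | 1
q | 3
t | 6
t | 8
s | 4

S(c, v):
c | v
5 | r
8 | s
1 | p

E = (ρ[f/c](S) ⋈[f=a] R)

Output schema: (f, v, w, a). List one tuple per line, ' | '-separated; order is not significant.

Stepwise |·|:
  S → 3
  ρ[f/c](S) → 3
  R → 6
  (ρ[f/c](S) ⋈[f=a] R) → 2

== RESULT ==
f | v | w | a
1 | p | t | 1
8 | s | t | 8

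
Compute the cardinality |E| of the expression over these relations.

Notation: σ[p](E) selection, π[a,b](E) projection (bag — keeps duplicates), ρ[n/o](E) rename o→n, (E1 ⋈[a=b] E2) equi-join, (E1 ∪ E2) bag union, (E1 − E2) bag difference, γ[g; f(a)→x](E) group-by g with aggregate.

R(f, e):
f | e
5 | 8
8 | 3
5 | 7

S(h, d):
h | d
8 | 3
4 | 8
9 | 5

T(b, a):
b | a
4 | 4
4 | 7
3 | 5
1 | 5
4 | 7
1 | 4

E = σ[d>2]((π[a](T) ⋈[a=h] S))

Stepwise |·|:
  T → 6
  π[a](T) → 6
  S → 3
  (π[a](T) ⋈[a=h] S) → 2
  σ[d>2]((π[a](T) ⋈[a=h] S)) → 2

|E| = 2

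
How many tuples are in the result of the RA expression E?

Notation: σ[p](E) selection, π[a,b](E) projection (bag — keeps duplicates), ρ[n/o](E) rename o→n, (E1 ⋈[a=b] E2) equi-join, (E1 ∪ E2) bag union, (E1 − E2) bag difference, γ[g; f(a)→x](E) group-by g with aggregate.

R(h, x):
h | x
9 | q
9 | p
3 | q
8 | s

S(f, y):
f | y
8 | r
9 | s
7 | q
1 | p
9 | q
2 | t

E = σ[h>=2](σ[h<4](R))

Row counts bottom-up:
  R → 4
  σ[h<4](R) → 1
  σ[h>=2](σ[h<4](R)) → 1

|E| = 1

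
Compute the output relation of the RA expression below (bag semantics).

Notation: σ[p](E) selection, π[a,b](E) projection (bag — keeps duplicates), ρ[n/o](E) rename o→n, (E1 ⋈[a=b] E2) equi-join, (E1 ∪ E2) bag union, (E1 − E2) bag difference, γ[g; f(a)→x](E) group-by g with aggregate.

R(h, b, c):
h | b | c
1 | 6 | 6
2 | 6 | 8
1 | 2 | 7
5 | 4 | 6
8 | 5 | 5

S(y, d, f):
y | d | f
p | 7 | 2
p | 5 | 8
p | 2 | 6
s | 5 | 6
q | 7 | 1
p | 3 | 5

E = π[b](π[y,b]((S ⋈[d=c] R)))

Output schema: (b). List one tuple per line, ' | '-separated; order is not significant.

Row counts bottom-up:
  S → 6
  R → 5
  (S ⋈[d=c] R) → 4
  π[y,b]((S ⋈[d=c] R)) → 4
  π[b](π[y,b]((S ⋈[d=c] R))) → 4

== RESULT ==
b
2
2
5
5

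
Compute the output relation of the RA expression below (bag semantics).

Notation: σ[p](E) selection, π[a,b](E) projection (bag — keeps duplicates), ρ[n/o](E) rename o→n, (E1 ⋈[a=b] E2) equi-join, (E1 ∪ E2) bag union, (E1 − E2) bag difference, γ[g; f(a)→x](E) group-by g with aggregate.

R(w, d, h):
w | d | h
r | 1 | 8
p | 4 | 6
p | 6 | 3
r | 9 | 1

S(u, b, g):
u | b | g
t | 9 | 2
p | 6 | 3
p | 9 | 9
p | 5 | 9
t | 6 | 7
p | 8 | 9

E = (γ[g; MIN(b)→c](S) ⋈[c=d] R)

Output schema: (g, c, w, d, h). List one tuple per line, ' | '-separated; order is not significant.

Subexpression sizes:
  S → 6
  γ[g; MIN(b)→c](S) → 4
  R → 4
  (γ[g; MIN(b)→c](S) ⋈[c=d] R) → 3

== RESULT ==
g | c | w | d | h
2 | 9 | r | 9 | 1
3 | 6 | p | 6 | 3
7 | 6 | p | 6 | 3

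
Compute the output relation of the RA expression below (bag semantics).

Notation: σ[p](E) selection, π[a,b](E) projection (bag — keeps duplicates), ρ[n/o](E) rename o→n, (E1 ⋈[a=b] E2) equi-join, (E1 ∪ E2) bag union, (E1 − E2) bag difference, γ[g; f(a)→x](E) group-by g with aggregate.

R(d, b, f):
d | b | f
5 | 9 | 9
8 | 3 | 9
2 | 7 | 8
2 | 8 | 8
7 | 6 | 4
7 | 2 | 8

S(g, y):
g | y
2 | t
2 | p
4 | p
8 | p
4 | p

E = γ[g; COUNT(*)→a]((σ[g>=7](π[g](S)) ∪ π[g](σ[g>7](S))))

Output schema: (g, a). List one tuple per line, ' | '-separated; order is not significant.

Subexpression sizes:
  S → 5
  π[g](S) → 5
  σ[g>=7](π[g](S)) → 1
  S → 5
  σ[g>7](S) → 1
  π[g](σ[g>7](S)) → 1
  (σ[g>=7](π[g](S)) ∪ π[g](σ[g>7](S))) → 2
  γ[g; COUNT(*)→a]((σ[g>=7](π[g](S)) ∪ π[g](σ[g>7](S)))) → 1

== RESULT ==
g | a
8 | 2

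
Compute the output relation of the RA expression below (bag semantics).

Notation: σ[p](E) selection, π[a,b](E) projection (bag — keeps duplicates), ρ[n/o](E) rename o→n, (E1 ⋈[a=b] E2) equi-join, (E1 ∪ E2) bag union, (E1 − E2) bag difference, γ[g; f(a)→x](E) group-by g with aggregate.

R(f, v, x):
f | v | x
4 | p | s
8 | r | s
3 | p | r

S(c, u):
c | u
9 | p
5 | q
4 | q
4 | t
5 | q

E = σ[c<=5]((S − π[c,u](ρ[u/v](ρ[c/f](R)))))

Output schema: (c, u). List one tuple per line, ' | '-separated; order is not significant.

Per-node cardinality:
  S → 5
  R → 3
  ρ[c/f](R) → 3
  ρ[u/v](ρ[c/f](R)) → 3
  π[c,u](ρ[u/v](ρ[c/f](R))) → 3
  (S − π[c,u](ρ[u/v](ρ[c/f](R)))) → 5
  σ[c<=5]((S − π[c,u](ρ[u/v](ρ[c/f](R))))) → 4

== RESULT ==
c | u
4 | q
4 | t
5 | q
5 | q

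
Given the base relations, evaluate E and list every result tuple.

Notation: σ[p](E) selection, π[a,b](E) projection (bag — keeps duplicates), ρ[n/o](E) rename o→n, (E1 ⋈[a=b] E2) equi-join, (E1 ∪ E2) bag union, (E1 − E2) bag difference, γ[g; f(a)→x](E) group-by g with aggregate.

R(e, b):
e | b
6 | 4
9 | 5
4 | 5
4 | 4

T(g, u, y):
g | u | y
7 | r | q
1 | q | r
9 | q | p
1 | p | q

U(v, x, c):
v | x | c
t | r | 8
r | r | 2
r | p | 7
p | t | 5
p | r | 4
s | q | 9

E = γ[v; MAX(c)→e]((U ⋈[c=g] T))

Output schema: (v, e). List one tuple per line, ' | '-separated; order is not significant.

Stepwise |·|:
  U → 6
  T → 4
  (U ⋈[c=g] T) → 2
  γ[v; MAX(c)→e]((U ⋈[c=g] T)) → 2

== RESULT ==
v | e
r | 7
s | 9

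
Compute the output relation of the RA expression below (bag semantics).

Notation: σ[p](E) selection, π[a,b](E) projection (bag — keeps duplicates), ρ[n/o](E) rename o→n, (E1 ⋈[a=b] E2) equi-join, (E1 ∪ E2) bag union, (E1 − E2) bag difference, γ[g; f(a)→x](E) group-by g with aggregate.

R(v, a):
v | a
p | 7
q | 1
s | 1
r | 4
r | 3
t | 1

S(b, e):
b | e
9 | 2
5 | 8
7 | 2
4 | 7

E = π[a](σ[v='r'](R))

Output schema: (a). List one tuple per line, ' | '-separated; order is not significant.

Per-node cardinality:
  R → 6
  σ[v='r'](R) → 2
  π[a](σ[v='r'](R)) → 2

== RESULT ==
a
3
4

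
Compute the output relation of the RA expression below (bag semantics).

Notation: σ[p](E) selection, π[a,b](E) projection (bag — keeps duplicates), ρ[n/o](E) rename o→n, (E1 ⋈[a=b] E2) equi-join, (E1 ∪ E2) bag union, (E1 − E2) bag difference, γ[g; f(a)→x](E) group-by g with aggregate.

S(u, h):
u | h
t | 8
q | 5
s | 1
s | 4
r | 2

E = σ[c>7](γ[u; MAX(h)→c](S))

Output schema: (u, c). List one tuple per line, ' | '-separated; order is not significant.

Subexpression sizes:
  S → 5
  γ[u; MAX(h)→c](S) → 4
  σ[c>7](γ[u; MAX(h)→c](S)) → 1

== RESULT ==
u | c
t | 8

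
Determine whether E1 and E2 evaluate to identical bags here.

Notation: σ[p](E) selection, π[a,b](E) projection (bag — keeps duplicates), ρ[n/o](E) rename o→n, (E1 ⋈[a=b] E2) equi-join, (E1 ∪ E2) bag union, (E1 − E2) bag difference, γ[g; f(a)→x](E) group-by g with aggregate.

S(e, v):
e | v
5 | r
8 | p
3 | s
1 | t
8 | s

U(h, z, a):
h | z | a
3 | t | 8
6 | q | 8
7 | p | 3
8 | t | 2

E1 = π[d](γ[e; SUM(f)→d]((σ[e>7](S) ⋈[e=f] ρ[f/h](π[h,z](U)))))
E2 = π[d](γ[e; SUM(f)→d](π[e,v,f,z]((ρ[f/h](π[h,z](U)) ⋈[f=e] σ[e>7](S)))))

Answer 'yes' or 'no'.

E1 row counts bottom-up:
  S → 5
  σ[e>7](S) → 2
  U → 4
  π[h,z](U) → 4
  ρ[f/h](π[h,z](U)) → 4
  (σ[e>7](S) ⋈[e=f] ρ[f/h](π[h,z](U))) → 2
  γ[e; SUM(f)→d]((σ[e>7](S) ⋈[e=f] ρ[f/h](π[h,z](U)))) → 1
  π[d](γ[e; SUM(f)→d]((σ[e>7](S) ⋈[e=f] ρ[f/h](π[h,z](U))))) → 1
E2 row counts bottom-up:
  U → 4
  π[h,z](U) → 4
  ρ[f/h](π[h,z](U)) → 4
  S → 5
  σ[e>7](S) → 2
  (ρ[f/h](π[h,z](U)) ⋈[f=e] σ[e>7](S)) → 2
  π[e,v,f,z]((ρ[f/h](π[h,z](U)) ⋈[f=e] σ[e>7](S))) → 2
  γ[e; SUM(f)→d](π[e,v,f,z]((ρ[f/h](π[h,z](U)) ⋈[f=e] σ[e>7](S)))) → 1
  π[d](γ[e; SUM(f)→d](π[e,v,f,z]((ρ[f/h](π[h,z](U)) ⋈[f=e] σ[e>7](S))))) → 1

E1 and E2 produce the same multiset:
d
16

yes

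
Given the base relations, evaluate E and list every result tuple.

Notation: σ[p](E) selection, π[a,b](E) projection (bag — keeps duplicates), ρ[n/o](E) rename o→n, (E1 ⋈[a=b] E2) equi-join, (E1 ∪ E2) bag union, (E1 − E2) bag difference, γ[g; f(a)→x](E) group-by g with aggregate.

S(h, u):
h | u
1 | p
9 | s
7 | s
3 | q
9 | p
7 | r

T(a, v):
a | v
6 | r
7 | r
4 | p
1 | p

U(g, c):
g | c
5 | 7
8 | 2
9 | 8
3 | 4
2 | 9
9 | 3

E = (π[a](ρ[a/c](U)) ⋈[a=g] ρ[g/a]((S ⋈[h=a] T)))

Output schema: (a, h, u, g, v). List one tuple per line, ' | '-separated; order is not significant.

Stepwise |·|:
  U → 6
  ρ[a/c](U) → 6
  π[a](ρ[a/c](U)) → 6
  S → 6
  T → 4
  (S ⋈[h=a] T) → 3
  ρ[g/a]((S ⋈[h=a] T)) → 3
  (π[a](ρ[a/c](U)) ⋈[a=g] ρ[g/a]((S ⋈[h=a] T))) → 2

== RESULT ==
a | h | u | g | v
7 | 7 | r | 7 | r
7 | 7 | s | 7 | r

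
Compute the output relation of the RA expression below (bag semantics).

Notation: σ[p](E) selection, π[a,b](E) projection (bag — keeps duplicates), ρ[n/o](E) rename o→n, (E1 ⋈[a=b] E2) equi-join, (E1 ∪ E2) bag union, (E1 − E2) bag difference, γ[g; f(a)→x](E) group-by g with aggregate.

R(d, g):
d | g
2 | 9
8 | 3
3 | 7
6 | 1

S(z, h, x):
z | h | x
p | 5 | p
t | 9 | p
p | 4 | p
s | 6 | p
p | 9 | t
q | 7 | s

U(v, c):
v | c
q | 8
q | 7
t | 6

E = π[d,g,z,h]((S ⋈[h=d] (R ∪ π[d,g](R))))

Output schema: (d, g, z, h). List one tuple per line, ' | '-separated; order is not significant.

Row counts bottom-up:
  S → 6
  R → 4
  R → 4
  π[d,g](R) → 4
  (R ∪ π[d,g](R)) → 8
  (S ⋈[h=d] (R ∪ π[d,g](R))) → 2
  π[d,g,z,h]((S ⋈[h=d] (R ∪ π[d,g](R)))) → 2

== RESULT ==
d | g | z | h
6 | 1 | s | 6
6 | 1 | s | 6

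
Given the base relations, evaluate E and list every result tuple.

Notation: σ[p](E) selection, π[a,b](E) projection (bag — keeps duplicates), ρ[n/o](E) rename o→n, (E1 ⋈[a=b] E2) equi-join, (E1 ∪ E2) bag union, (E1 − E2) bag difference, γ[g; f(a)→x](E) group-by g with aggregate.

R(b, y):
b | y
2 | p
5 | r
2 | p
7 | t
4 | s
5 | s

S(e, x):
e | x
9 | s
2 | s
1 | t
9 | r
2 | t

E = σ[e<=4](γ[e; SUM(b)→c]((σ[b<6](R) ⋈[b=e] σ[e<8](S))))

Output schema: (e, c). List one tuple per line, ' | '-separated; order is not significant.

Per-node cardinality:
  R → 6
  σ[b<6](R) → 5
  S → 5
  σ[e<8](S) → 3
  (σ[b<6](R) ⋈[b=e] σ[e<8](S)) → 4
  γ[e; SUM(b)→c]((σ[b<6](R) ⋈[b=e] σ[e<8](S))) → 1
  σ[e<=4](γ[e; SUM(b)→c]((σ[b<6](R) ⋈[b=e] σ[e<8](S)))) → 1

== RESULT ==
e | c
2 | 8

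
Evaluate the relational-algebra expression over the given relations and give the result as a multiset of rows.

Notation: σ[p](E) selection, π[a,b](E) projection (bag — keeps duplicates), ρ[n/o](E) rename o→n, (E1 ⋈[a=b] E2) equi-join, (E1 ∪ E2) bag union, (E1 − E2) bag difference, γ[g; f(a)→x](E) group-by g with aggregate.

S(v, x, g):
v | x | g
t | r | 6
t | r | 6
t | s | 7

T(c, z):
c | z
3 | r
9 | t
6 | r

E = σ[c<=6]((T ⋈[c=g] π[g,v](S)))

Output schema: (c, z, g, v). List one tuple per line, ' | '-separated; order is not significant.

Per-node cardinality:
  T → 3
  S → 3
  π[g,v](S) → 3
  (T ⋈[c=g] π[g,v](S)) → 2
  σ[c<=6]((T ⋈[c=g] π[g,v](S))) → 2

== RESULT ==
c | z | g | v
6 | r | 6 | t
6 | r | 6 | t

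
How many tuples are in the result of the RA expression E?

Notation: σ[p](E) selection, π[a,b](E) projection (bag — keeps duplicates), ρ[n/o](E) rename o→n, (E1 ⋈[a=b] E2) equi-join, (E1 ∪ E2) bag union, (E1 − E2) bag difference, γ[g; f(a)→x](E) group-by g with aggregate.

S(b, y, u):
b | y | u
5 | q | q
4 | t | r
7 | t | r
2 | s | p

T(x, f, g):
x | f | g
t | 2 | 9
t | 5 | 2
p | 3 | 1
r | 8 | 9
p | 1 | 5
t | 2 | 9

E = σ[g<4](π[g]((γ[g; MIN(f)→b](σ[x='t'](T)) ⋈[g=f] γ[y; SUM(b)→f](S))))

Per-node cardinality:
  T → 6
  σ[x='t'](T) → 3
  γ[g; MIN(f)→b](σ[x='t'](T)) → 2
  S → 4
  γ[y; SUM(b)→f](S) → 3
  (γ[g; MIN(f)→b](σ[x='t'](T)) ⋈[g=f] γ[y; SUM(b)→f](S)) → 1
  π[g]((γ[g; MIN(f)→b](σ[x='t'](T)) ⋈[g=f] γ[y; SUM(b)→f](S))) → 1
  σ[g<4](π[g]((γ[g; MIN(f)→b](σ[x='t'](T)) ⋈[g=f] γ[y; SUM(b)→f](S)))) → 1

|E| = 1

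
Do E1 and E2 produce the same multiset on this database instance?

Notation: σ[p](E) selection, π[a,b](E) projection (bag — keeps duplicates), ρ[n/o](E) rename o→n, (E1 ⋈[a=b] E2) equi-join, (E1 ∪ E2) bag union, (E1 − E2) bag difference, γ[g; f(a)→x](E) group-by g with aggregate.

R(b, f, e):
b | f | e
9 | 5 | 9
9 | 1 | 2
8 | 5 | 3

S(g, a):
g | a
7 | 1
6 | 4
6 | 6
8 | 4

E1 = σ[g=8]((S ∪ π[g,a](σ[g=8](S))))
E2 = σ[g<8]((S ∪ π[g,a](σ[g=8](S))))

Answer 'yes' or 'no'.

E1 subexpression sizes:
  S → 4
  S → 4
  σ[g=8](S) → 1
  π[g,a](σ[g=8](S)) → 1
  (S ∪ π[g,a](σ[g=8](S))) → 5
  σ[g=8]((S ∪ π[g,a](σ[g=8](S)))) → 2
E2 subexpression sizes:
  S → 4
  S → 4
  σ[g=8](S) → 1
  π[g,a](σ[g=8](S)) → 1
  (S ∪ π[g,a](σ[g=8](S))) → 5
  σ[g<8]((S ∪ π[g,a](σ[g=8](S)))) → 3

E1 result:
g | a
8 | 4
8 | 4
E2 result:
g | a
6 | 4
6 | 6
7 | 1
Witness: (6, 6) appears 0× in E1 but 1× in E2.

no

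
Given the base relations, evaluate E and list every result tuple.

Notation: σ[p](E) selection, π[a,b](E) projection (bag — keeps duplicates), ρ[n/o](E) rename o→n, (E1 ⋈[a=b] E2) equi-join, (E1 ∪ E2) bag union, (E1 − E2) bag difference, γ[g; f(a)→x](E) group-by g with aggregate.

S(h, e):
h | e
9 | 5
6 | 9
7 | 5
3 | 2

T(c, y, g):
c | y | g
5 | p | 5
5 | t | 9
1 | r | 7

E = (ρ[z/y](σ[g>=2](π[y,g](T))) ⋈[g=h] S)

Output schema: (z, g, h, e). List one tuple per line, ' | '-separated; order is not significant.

Subexpression sizes:
  T → 3
  π[y,g](T) → 3
  σ[g>=2](π[y,g](T)) → 3
  ρ[z/y](σ[g>=2](π[y,g](T))) → 3
  S → 4
  (ρ[z/y](σ[g>=2](π[y,g](T))) ⋈[g=h] S) → 2

== RESULT ==
z | g | h | e
r | 7 | 7 | 5
t | 9 | 9 | 5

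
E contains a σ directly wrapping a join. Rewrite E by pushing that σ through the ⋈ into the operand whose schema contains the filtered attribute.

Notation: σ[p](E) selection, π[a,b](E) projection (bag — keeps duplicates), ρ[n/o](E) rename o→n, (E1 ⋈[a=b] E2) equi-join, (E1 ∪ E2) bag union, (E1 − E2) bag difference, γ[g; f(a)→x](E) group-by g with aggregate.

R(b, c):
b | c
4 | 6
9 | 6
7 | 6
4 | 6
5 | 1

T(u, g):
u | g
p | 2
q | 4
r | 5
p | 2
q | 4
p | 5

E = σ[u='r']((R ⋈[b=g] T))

σ filters on u, owned by the right side.
E' = (R ⋈[b=g] σ[u='r'](T))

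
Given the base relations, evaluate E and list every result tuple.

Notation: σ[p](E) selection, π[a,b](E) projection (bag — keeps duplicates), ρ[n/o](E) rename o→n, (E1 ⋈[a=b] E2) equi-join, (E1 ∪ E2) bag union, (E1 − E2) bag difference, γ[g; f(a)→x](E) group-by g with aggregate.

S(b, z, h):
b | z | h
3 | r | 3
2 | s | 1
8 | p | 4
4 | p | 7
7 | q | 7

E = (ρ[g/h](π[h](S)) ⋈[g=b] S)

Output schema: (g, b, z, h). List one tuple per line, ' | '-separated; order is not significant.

Subexpression sizes:
  S → 5
  π[h](S) → 5
  ρ[g/h](π[h](S)) → 5
  S → 5
  (ρ[g/h](π[h](S)) ⋈[g=b] S) → 4

== RESULT ==
g | b | z | h
3 | 3 | r | 3
4 | 4 | p | 7
7 | 7 | q | 7
7 | 7 | q | 7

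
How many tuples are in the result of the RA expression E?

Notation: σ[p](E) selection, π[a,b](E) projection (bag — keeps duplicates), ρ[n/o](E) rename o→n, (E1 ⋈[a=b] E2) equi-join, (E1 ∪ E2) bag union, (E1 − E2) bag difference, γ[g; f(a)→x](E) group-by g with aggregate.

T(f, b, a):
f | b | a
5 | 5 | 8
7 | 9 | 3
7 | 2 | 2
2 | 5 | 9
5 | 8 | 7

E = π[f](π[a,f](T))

Subexpression sizes:
  T → 5
  π[a,f](T) → 5
  π[f](π[a,f](T)) → 5

|E| = 5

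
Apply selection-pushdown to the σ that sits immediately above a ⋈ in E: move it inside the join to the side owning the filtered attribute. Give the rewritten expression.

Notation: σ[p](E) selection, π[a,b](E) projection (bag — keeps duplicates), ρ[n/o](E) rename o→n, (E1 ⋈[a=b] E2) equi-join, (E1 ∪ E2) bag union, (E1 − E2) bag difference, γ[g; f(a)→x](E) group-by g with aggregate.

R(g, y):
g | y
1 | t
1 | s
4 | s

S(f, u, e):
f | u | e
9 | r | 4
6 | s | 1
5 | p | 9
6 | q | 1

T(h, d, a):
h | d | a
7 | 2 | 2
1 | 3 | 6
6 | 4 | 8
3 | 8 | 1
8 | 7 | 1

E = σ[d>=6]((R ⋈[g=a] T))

σ filters on d, owned by the right side.
E' = (R ⋈[g=a] σ[d>=6](T))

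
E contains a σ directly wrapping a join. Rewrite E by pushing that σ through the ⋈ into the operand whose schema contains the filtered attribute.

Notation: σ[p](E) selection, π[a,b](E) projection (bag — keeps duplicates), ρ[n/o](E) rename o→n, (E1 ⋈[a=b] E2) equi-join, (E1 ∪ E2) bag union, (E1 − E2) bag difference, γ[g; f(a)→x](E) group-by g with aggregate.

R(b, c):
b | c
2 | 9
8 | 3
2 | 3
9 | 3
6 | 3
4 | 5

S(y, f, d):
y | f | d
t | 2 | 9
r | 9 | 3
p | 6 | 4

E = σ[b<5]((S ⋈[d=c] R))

σ filters on b, owned by the right side.
E' = (S ⋈[d=c] σ[b<5](R))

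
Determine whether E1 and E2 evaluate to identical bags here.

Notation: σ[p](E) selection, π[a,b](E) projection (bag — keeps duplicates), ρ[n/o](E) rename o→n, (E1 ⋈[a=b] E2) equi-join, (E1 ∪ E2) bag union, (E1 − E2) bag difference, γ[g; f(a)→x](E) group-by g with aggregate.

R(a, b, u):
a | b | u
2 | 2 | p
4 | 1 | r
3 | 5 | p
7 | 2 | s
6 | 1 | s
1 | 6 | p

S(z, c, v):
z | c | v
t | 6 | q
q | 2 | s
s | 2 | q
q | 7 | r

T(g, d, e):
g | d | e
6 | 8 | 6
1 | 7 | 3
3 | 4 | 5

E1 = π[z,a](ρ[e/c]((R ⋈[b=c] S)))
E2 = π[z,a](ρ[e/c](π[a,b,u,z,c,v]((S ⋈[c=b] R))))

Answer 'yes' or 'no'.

E1 per-node cardinality:
  R → 6
  S → 4
  (R ⋈[b=c] S) → 5
  ρ[e/c]((R ⋈[b=c] S)) → 5
  π[z,a](ρ[e/c]((R ⋈[b=c] S))) → 5
E2 per-node cardinality:
  S → 4
  R → 6
  (S ⋈[c=b] R) → 5
  π[a,b,u,z,c,v]((S ⋈[c=b] R)) → 5
  ρ[e/c](π[a,b,u,z,c,v]((S ⋈[c=b] R))) → 5
  π[z,a](ρ[e/c](π[a,b,u,z,c,v]((S ⋈[c=b] R)))) → 5

E1 and E2 produce the same multiset:
z | a
q | 2
q | 7
s | 2
s | 7
t | 1

yes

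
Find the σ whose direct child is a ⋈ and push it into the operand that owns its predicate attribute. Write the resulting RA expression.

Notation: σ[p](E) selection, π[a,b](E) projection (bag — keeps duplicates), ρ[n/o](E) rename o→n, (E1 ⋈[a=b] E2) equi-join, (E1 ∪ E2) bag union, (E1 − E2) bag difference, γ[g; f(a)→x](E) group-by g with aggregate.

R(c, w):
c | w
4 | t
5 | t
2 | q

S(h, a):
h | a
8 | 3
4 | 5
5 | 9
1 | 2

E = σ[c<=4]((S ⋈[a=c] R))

σ filters on c, owned by the right side.
E' = (S ⋈[a=c] σ[c<=4](R))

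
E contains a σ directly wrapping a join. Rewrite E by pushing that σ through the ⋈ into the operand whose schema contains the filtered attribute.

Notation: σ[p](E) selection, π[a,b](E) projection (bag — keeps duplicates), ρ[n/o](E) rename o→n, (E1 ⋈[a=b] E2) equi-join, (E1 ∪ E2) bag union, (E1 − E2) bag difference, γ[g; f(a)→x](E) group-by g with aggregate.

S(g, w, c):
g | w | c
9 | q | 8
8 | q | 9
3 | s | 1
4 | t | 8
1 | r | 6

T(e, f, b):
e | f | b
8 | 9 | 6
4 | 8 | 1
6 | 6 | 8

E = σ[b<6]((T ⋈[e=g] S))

σ filters on b, owned by the left side.
E' = (σ[b<6](T) ⋈[e=g] S)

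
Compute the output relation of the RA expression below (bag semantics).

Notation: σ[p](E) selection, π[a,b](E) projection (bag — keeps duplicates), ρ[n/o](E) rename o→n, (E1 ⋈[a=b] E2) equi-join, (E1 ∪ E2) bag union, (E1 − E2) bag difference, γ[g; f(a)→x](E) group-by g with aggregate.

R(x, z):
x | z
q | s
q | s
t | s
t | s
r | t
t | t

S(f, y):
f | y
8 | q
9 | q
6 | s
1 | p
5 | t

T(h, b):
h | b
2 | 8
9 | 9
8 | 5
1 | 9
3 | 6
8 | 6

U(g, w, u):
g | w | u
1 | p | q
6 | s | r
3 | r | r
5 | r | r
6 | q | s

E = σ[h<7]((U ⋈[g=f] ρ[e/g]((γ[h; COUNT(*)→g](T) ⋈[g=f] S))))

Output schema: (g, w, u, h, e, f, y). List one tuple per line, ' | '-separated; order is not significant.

Per-node cardinality:
  U → 5
  T → 6
  γ[h; COUNT(*)→g](T) → 5
  S → 5
  (γ[h; COUNT(*)→g](T) ⋈[g=f] S) → 4
  ρ[e/g]((γ[h; COUNT(*)→g](T) ⋈[g=f] S)) → 4
  (U ⋈[g=f] ρ[e/g]((γ[h; COUNT(*)→g](T) ⋈[g=f] S))) → 4
  σ[h<7]((U ⋈[g=f] ρ[e/g]((γ[h; COUNT(*)→g](T) ⋈[g=f] S)))) → 3

== RESULT ==
g | w | u | h | e | f | y
1 | p | q | 1 | 1 | 1 | p
1 | p | q | 2 | 1 | 1 | p
1 | p | q | 3 | 1 | 1 | p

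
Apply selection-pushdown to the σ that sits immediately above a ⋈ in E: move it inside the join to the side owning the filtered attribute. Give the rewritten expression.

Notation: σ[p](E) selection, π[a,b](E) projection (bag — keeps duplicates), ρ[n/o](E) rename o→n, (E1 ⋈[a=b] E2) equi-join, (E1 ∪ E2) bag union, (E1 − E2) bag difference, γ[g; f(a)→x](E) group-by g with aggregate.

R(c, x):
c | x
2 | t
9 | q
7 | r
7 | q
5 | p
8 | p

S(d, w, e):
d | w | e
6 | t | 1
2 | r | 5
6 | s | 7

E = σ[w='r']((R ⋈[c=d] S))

σ filters on w, owned by the right side.
E' = (R ⋈[c=d] σ[w='r'](S))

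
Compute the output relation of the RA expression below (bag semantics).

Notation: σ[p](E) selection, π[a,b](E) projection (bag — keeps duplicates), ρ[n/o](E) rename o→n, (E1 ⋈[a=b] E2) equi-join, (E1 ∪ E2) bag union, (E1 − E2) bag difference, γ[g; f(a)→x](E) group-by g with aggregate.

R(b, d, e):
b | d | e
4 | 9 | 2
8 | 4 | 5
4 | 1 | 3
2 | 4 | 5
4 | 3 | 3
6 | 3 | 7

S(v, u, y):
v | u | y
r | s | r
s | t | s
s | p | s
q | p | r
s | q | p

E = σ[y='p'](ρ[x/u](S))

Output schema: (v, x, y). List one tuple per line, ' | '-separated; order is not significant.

Subexpression sizes:
  S → 5
  ρ[x/u](S) → 5
  σ[y='p'](ρ[x/u](S)) → 1

== RESULT ==
v | x | y
s | q | p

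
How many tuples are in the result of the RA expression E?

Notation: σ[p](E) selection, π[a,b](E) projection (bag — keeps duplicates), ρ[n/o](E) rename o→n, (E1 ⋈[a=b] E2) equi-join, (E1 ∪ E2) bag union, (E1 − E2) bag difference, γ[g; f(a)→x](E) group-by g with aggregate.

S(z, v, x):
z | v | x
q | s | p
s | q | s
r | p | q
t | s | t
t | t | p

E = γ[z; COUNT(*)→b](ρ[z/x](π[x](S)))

Per-node cardinality:
  S → 5
  π[x](S) → 5
  ρ[z/x](π[x](S)) → 5
  γ[z; COUNT(*)→b](ρ[z/x](π[x](S))) → 4

|E| = 4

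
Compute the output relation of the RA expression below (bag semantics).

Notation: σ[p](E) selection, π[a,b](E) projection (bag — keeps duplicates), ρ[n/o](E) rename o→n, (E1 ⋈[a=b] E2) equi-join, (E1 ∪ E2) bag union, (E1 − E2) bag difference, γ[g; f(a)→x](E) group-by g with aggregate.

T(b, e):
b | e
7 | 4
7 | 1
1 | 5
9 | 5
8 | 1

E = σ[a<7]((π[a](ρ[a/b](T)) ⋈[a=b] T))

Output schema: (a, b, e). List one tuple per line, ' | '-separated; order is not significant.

Per-node cardinality:
  T → 5
  ρ[a/b](T) → 5
  π[a](ρ[a/b](T)) → 5
  T → 5
  (π[a](ρ[a/b](T)) ⋈[a=b] T) → 7
  σ[a<7]((π[a](ρ[a/b](T)) ⋈[a=b] T)) → 1

== RESULT ==
a | b | e
1 | 1 | 5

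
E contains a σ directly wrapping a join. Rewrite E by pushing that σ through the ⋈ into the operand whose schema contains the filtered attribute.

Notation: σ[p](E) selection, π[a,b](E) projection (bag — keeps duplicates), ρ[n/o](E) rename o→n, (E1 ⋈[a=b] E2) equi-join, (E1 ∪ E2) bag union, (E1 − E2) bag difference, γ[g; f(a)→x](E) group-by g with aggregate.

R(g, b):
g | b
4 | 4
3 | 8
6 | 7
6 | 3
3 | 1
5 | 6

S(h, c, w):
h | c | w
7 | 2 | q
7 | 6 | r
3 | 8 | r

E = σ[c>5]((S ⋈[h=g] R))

σ filters on c, owned by the left side.
E' = (σ[c>5](S) ⋈[h=g] R)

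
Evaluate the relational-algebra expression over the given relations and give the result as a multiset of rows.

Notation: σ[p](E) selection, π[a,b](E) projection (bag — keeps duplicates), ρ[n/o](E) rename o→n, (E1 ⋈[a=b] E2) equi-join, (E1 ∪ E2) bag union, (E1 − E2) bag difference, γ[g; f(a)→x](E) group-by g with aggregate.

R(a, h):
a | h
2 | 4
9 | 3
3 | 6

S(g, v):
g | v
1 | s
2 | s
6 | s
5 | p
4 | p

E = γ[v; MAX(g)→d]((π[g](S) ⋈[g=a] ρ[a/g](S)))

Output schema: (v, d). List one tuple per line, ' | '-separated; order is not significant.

Per-node cardinality:
  S → 5
  π[g](S) → 5
  S → 5
  ρ[a/g](S) → 5
  (π[g](S) ⋈[g=a] ρ[a/g](S)) → 5
  γ[v; MAX(g)→d]((π[g](S) ⋈[g=a] ρ[a/g](S))) → 2

== RESULT ==
v | d
p | 5
s | 6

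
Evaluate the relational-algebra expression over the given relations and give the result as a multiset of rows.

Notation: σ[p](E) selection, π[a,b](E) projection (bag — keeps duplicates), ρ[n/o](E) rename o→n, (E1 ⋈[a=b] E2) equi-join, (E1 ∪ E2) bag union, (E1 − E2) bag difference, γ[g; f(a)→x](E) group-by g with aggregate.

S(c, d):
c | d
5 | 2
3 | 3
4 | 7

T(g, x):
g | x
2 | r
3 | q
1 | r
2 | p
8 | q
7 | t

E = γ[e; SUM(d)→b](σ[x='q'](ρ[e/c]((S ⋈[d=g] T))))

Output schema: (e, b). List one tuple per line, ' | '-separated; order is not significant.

Per-node cardinality:
  S → 3
  T → 6
  (S ⋈[d=g] T) → 4
  ρ[e/c]((S ⋈[d=g] T)) → 4
  σ[x='q'](ρ[e/c]((S ⋈[d=g] T))) → 1
  γ[e; SUM(d)→b](σ[x='q'](ρ[e/c]((S ⋈[d=g] T)))) → 1

== RESULT ==
e | b
3 | 3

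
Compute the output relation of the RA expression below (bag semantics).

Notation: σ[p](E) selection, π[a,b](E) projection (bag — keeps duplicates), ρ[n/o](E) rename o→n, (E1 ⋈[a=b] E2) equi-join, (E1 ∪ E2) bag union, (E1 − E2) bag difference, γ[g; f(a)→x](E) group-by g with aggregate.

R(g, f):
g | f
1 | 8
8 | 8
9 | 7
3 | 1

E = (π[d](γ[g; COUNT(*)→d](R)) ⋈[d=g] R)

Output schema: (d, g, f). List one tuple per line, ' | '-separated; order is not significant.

Subexpression sizes:
  R → 4
  γ[g; COUNT(*)→d](R) → 4
  π[d](γ[g; COUNT(*)→d](R)) → 4
  R → 4
  (π[d](γ[g; COUNT(*)→d](R)) ⋈[d=g] R) → 4

== RESULT ==
d | g | f
1 | 1 | 8
1 | 1 | 8
1 | 1 | 8
1 | 1 | 8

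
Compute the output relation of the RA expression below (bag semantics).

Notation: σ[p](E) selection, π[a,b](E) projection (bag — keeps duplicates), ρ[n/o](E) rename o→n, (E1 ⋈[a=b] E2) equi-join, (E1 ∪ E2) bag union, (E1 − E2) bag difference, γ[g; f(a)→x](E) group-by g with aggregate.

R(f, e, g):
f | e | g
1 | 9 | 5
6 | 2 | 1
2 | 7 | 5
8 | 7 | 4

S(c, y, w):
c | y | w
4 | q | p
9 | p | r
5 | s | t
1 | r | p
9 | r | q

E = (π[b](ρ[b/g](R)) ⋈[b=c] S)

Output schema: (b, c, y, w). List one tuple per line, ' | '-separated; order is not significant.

Subexpression sizes:
  R → 4
  ρ[b/g](R) → 4
  π[b](ρ[b/g](R)) → 4
  S → 5
  (π[b](ρ[b/g](R)) ⋈[b=c] S) → 4

== RESULT ==
b | c | y | w
1 | 1 | r | p
4 | 4 | q | p
5 | 5 | s | t
5 | 5 | s | t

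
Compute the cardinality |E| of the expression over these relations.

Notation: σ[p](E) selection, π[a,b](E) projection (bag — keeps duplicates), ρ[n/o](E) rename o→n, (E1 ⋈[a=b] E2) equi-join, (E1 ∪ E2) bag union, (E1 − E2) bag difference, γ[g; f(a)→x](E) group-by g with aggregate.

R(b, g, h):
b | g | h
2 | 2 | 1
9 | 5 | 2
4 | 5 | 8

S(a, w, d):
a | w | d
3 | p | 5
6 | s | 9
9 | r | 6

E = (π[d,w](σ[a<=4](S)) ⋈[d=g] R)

Subexpression sizes:
  S → 3
  σ[a<=4](S) → 1
  π[d,w](σ[a<=4](S)) → 1
  R → 3
  (π[d,w](σ[a<=4](S)) ⋈[d=g] R) → 2

|E| = 2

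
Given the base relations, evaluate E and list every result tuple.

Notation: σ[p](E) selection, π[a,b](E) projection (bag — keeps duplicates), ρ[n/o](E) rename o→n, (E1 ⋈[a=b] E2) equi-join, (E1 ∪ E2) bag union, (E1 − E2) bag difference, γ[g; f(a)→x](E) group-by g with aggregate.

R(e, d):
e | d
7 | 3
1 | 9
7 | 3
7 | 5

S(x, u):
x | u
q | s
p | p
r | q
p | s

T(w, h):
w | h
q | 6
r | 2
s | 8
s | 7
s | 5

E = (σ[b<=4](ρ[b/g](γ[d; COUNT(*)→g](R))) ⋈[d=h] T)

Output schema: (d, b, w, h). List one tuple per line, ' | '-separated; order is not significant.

Subexpression sizes:
  R → 4
  γ[d; COUNT(*)→g](R) → 3
  ρ[b/g](γ[d; COUNT(*)→g](R)) → 3
  σ[b<=4](ρ[b/g](γ[d; COUNT(*)→g](R))) → 3
  T → 5
  (σ[b<=4](ρ[b/g](γ[d; COUNT(*)→g](R))) ⋈[d=h] T) → 1

== RESULT ==
d | b | w | h
5 | 1 | s | 5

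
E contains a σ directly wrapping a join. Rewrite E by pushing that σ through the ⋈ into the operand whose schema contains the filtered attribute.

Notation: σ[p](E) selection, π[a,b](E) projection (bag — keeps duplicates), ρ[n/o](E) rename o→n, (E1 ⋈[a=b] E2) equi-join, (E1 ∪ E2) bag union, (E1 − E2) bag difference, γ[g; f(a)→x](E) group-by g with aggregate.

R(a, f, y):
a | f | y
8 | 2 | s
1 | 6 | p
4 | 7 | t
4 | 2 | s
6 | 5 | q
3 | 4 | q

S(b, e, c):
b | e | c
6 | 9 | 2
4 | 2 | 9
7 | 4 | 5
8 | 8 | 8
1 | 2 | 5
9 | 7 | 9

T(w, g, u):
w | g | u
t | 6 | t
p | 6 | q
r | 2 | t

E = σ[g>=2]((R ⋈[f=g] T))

σ filters on g, owned by the right side.
E' = (R ⋈[f=g] σ[g>=2](T))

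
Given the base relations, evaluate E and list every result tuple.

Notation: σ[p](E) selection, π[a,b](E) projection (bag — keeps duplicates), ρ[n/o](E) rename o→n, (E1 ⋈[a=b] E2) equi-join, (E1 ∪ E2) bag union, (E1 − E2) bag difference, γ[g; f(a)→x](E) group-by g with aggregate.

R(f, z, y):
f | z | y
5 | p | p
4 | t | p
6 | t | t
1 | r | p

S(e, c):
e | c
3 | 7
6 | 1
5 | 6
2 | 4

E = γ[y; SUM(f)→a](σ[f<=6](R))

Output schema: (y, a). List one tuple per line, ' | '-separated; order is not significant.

Row counts bottom-up:
  R → 4
  σ[f<=6](R) → 4
  γ[y; SUM(f)→a](σ[f<=6](R)) → 2

== RESULT ==
y | a
p | 10
t | 6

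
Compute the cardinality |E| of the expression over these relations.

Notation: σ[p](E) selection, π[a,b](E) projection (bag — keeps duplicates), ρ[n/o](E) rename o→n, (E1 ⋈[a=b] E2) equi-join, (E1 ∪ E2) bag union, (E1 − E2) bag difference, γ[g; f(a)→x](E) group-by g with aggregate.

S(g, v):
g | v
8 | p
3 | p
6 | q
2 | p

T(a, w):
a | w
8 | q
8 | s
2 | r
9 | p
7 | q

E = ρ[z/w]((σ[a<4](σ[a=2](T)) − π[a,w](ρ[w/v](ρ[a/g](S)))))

Subexpression sizes:
  T → 5
  σ[a=2](T) → 1
  σ[a<4](σ[a=2](T)) → 1
  S → 4
  ρ[a/g](S) → 4
  ρ[w/v](ρ[a/g](S)) → 4
  π[a,w](ρ[w/v](ρ[a/g](S))) → 4
  (σ[a<4](σ[a=2](T)) − π[a,w](ρ[w/v](ρ[a/g](S)))) → 1
  ρ[z/w]((σ[a<4](σ[a=2](T)) − π[a,w](ρ[w/v](ρ[a/g](S))))) → 1

|E| = 1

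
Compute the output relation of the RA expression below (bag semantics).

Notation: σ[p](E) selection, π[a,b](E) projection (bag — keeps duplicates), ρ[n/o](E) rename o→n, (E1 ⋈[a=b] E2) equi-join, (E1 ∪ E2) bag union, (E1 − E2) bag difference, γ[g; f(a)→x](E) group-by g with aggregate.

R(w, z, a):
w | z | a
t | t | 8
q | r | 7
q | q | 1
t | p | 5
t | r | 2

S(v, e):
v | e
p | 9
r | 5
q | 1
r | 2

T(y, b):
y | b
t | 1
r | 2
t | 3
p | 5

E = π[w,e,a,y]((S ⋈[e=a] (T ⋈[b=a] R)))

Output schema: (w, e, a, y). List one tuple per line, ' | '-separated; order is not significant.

Subexpression sizes:
  S → 4
  T → 4
  R → 5
  (T ⋈[b=a] R) → 3
  (S ⋈[e=a] (T ⋈[b=a] R)) → 3
  π[w,e,a,y]((S ⋈[e=a] (T ⋈[b=a] R))) → 3

== RESULT ==
w | e | a | y
q | 1 | 1 | t
t | 2 | 2 | r
t | 5 | 5 | p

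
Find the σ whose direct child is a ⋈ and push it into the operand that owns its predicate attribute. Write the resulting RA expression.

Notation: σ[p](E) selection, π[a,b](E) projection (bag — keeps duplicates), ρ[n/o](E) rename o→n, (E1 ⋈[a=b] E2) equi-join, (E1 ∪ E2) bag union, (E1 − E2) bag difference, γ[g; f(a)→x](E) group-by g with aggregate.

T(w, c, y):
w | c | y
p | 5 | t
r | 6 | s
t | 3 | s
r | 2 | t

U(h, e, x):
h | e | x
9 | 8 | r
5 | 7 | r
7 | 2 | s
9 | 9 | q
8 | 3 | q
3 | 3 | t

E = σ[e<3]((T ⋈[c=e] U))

σ filters on e, owned by the right side.
E' = (T ⋈[c=e] σ[e<3](U))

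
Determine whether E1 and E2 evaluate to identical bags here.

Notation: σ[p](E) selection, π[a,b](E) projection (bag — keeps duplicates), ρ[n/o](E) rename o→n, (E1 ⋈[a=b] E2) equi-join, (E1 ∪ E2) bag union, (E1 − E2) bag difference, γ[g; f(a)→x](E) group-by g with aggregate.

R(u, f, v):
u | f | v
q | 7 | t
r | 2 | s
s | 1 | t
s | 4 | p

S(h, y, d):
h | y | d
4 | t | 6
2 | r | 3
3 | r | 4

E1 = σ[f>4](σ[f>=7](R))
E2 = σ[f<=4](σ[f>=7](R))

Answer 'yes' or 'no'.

E1 subexpression sizes:
  R → 4
  σ[f>=7](R) → 1
  σ[f>4](σ[f>=7](R)) → 1
E2 subexpression sizes:
  R → 4
  σ[f>=7](R) → 1
  σ[f<=4](σ[f>=7](R)) → 0

E1 result:
u | f | v
q | 7 | t
E2 result:
u | f | v
(0 rows)
Witness: ('q', 7, 't') appears 1× in E1 but 0× in E2.

no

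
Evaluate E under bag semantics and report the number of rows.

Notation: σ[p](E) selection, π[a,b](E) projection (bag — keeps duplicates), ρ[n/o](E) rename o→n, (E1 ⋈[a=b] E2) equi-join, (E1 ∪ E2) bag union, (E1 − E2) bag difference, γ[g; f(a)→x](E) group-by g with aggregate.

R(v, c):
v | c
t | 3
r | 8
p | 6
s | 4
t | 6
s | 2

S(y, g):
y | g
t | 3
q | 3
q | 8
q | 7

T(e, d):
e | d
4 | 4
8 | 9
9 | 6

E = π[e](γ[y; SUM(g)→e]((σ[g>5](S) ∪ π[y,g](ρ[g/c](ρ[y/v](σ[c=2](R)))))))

Subexpression sizes:
  S → 4
  σ[g>5](S) → 2
  R → 6
  σ[c=2](R) → 1
  ρ[y/v](σ[c=2](R)) → 1
  ρ[g/c](ρ[y/v](σ[c=2](R))) → 1
  π[y,g](ρ[g/c](ρ[y/v](σ[c=2](R)))) → 1
  (σ[g>5](S) ∪ π[y,g](ρ[g/c](ρ[y/v](σ[c=2](R))))) → 3
  γ[y; SUM(g)→e]((σ[g>5](S) ∪ π[y,g](ρ[g/c](ρ[y/v](σ[c=2](R)))))) → 2
  π[e](γ[y; SUM(g)→e]((σ[g>5](S) ∪ π[y,g](ρ[g/c](ρ[y/v](σ[c=2](R))))))) → 2

|E| = 2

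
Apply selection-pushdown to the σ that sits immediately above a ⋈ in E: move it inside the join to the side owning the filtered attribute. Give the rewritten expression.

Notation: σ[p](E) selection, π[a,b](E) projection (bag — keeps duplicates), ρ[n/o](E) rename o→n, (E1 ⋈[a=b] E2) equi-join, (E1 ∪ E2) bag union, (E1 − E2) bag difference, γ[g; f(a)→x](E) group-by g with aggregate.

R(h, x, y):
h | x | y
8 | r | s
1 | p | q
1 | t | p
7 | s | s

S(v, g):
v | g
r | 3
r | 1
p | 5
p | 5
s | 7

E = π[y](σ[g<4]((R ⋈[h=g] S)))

σ filters on g, owned by the right side.
E' = π[y]((R ⋈[h=g] σ[g<4](S)))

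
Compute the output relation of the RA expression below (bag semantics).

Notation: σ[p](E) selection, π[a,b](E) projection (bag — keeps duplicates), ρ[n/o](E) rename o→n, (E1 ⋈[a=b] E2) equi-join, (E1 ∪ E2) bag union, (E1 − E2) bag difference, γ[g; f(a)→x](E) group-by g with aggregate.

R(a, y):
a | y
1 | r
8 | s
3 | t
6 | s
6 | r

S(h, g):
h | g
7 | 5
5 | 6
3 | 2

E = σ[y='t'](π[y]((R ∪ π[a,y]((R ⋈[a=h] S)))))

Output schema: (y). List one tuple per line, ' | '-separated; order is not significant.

Row counts bottom-up:
  R → 5
  R → 5
  S → 3
  (R ⋈[a=h] S) → 1
  π[a,y]((R ⋈[a=h] S)) → 1
  (R ∪ π[a,y]((R ⋈[a=h] S))) → 6
  π[y]((R ∪ π[a,y]((R ⋈[a=h] S)))) → 6
  σ[y='t'](π[y]((R ∪ π[a,y]((R ⋈[a=h] S))))) → 2

== RESULT ==
y
t
t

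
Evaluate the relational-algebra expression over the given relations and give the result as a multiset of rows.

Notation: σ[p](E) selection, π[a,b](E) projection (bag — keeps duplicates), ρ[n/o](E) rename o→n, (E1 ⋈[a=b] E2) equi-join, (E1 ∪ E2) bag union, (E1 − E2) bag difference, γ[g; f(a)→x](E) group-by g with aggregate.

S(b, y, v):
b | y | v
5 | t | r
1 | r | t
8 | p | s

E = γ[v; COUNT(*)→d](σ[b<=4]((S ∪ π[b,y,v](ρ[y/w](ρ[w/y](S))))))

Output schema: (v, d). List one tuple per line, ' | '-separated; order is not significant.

Stepwise |·|:
  S → 3
  S → 3
  ρ[w/y](S) → 3
  ρ[y/w](ρ[w/y](S)) → 3
  π[b,y,v](ρ[y/w](ρ[w/y](S))) → 3
  (S ∪ π[b,y,v](ρ[y/w](ρ[w/y](S)))) → 6
  σ[b<=4]((S ∪ π[b,y,v](ρ[y/w](ρ[w/y](S))))) → 2
  γ[v; COUNT(*)→d](σ[b<=4]((S ∪ π[b,y,v](ρ[y/w](ρ[w/y](S)))))) → 1

== RESULT ==
v | d
t | 2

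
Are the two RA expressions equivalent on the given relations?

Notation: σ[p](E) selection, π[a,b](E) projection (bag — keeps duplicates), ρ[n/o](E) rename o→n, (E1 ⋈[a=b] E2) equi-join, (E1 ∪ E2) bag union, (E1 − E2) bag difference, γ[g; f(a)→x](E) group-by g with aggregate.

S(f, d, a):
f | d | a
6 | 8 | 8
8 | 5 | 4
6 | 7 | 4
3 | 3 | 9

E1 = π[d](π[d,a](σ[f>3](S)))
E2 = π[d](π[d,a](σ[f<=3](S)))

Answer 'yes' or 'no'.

E1 stepwise |·|:
  S → 4
  σ[f>3](S) → 3
  π[d,a](σ[f>3](S)) → 3
  π[d](π[d,a](σ[f>3](S))) → 3
E2 stepwise |·|:
  S → 4
  σ[f<=3](S) → 1
  π[d,a](σ[f<=3](S)) → 1
  π[d](π[d,a](σ[f<=3](S))) → 1

E1 result:
d
5
7
8
E2 result:
d
3
Witness: (7,) appears 1× in E1 but 0× in E2.

no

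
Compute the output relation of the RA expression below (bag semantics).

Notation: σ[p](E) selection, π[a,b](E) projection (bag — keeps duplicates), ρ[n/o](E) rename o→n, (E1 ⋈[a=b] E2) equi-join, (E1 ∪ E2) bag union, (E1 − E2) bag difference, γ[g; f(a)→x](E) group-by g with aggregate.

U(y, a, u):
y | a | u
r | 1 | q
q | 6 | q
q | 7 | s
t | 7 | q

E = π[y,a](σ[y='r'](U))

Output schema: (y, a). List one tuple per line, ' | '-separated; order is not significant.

Stepwise |·|:
  U → 4
  σ[y='r'](U) → 1
  π[y,a](σ[y='r'](U)) → 1

== RESULT ==
y | a
r | 1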